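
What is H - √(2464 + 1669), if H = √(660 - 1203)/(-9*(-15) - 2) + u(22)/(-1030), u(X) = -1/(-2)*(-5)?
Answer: 1/412 - √4133 + I*√543/133 ≈ -64.286 + 0.17521*I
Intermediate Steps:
u(X) = -5/2 (u(X) = -1*(-½)*(-5) = (½)*(-5) = -5/2)
H = 1/412 + I*√543/133 (H = √(660 - 1203)/(-9*(-15) - 2) - 5/2/(-1030) = √(-543)/(135 - 2) - 5/2*(-1/1030) = (I*√543)/133 + 1/412 = (I*√543)*(1/133) + 1/412 = I*√543/133 + 1/412 = 1/412 + I*√543/133 ≈ 0.0024272 + 0.17521*I)
H - √(2464 + 1669) = (1/412 + I*√543/133) - √(2464 + 1669) = (1/412 + I*√543/133) - √4133 = 1/412 - √4133 + I*√543/133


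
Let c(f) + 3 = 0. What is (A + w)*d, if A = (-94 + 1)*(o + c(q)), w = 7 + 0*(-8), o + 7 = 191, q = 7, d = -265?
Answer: 4458890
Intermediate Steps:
o = 184 (o = -7 + 191 = 184)
w = 7 (w = 7 + 0 = 7)
c(f) = -3 (c(f) = -3 + 0 = -3)
A = -16833 (A = (-94 + 1)*(184 - 3) = -93*181 = -16833)
(A + w)*d = (-16833 + 7)*(-265) = -16826*(-265) = 4458890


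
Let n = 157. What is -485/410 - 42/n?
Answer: -18673/12874 ≈ -1.4504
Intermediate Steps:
-485/410 - 42/n = -485/410 - 42/157 = -485*1/410 - 42*1/157 = -97/82 - 42/157 = -18673/12874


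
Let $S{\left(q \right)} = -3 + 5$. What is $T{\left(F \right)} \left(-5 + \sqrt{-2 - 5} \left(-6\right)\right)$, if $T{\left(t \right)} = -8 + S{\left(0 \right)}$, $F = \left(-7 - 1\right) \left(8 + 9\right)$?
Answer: $30 + 36 i \sqrt{7} \approx 30.0 + 95.247 i$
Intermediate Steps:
$S{\left(q \right)} = 2$
$F = -136$ ($F = \left(-8\right) 17 = -136$)
$T{\left(t \right)} = -6$ ($T{\left(t \right)} = -8 + 2 = -6$)
$T{\left(F \right)} \left(-5 + \sqrt{-2 - 5} \left(-6\right)\right) = - 6 \left(-5 + \sqrt{-2 - 5} \left(-6\right)\right) = - 6 \left(-5 + \sqrt{-7} \left(-6\right)\right) = - 6 \left(-5 + i \sqrt{7} \left(-6\right)\right) = - 6 \left(-5 - 6 i \sqrt{7}\right) = 30 + 36 i \sqrt{7}$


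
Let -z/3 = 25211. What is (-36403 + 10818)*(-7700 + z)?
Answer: 2132074805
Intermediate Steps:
z = -75633 (z = -3*25211 = -75633)
(-36403 + 10818)*(-7700 + z) = (-36403 + 10818)*(-7700 - 75633) = -25585*(-83333) = 2132074805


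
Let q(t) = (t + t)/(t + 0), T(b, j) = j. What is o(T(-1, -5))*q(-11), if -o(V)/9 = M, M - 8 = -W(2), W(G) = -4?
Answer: -216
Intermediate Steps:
M = 12 (M = 8 - 1*(-4) = 8 + 4 = 12)
q(t) = 2 (q(t) = (2*t)/t = 2)
o(V) = -108 (o(V) = -9*12 = -108)
o(T(-1, -5))*q(-11) = -108*2 = -216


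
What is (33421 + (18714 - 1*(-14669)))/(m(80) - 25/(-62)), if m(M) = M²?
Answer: 1380616/132275 ≈ 10.437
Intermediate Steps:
(33421 + (18714 - 1*(-14669)))/(m(80) - 25/(-62)) = (33421 + (18714 - 1*(-14669)))/(80² - 25/(-62)) = (33421 + (18714 + 14669))/(6400 - 1/62*(-25)) = (33421 + 33383)/(6400 + 25/62) = 66804/(396825/62) = 66804*(62/396825) = 1380616/132275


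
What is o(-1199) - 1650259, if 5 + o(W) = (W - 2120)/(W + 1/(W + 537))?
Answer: -1309876699918/793739 ≈ -1.6503e+6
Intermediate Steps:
o(W) = -5 + (-2120 + W)/(W + 1/(537 + W)) (o(W) = -5 + (W - 2120)/(W + 1/(W + 537)) = -5 + (-2120 + W)/(W + 1/(537 + W)))
o(-1199) - 1650259 = (-1138445 - 4268*(-1199) - 4*(-1199)²)/(1 + (-1199)² + 537*(-1199)) - 1650259 = (-1138445 + 5117332 - 4*1437601)/(1 + 1437601 - 643863) - 1650259 = (-1138445 + 5117332 - 5750404)/793739 - 1650259 = (1/793739)*(-1771517) - 1650259 = -1771517/793739 - 1650259 = -1309876699918/793739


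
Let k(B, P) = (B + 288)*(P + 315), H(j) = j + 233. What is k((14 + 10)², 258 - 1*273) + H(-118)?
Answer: 259315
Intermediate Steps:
H(j) = 233 + j
k(B, P) = (288 + B)*(315 + P)
k((14 + 10)², 258 - 1*273) + H(-118) = (90720 + 288*(258 - 1*273) + 315*(14 + 10)² + (14 + 10)²*(258 - 1*273)) + (233 - 118) = (90720 + 288*(258 - 273) + 315*24² + 24²*(258 - 273)) + 115 = (90720 + 288*(-15) + 315*576 + 576*(-15)) + 115 = (90720 - 4320 + 181440 - 8640) + 115 = 259200 + 115 = 259315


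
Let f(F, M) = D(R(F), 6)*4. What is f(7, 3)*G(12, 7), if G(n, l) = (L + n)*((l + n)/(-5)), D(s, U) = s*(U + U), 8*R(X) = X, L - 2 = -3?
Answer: -8778/5 ≈ -1755.6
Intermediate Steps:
L = -1 (L = 2 - 3 = -1)
R(X) = X/8
D(s, U) = 2*U*s (D(s, U) = s*(2*U) = 2*U*s)
f(F, M) = 6*F (f(F, M) = (2*6*(F/8))*4 = (3*F/2)*4 = 6*F)
G(n, l) = (-1 + n)*(-l/5 - n/5) (G(n, l) = (-1 + n)*((l + n)/(-5)) = (-1 + n)*((l + n)*(-⅕)) = (-1 + n)*(-l/5 - n/5))
f(7, 3)*G(12, 7) = (6*7)*(-⅕*12² + (⅕)*7 + (⅕)*12 - ⅕*7*12) = 42*(-⅕*144 + 7/5 + 12/5 - 84/5) = 42*(-144/5 + 7/5 + 12/5 - 84/5) = 42*(-209/5) = -8778/5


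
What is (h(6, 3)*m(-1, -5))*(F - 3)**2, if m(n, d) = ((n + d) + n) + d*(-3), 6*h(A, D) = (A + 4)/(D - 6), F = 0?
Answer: -40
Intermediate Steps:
h(A, D) = (4 + A)/(6*(-6 + D)) (h(A, D) = ((A + 4)/(D - 6))/6 = ((4 + A)/(-6 + D))/6 = (4 + A)/(6*(-6 + D)))
m(n, d) = -2*d + 2*n (m(n, d) = ((d + n) + n) - 3*d = (d + 2*n) - 3*d = -2*d + 2*n)
(h(6, 3)*m(-1, -5))*(F - 3)**2 = (((4 + 6)/(6*(-6 + 3)))*(-2*(-5) + 2*(-1)))*(0 - 3)**2 = (((1/6)*10/(-3))*(10 - 2))*(-3)**2 = (((1/6)*(-1/3)*10)*8)*9 = -5/9*8*9 = -40/9*9 = -40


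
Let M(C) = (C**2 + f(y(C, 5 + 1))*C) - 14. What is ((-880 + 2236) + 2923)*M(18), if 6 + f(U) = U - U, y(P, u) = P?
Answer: 864358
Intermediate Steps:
f(U) = -6 (f(U) = -6 + (U - U) = -6 + 0 = -6)
M(C) = -14 + C**2 - 6*C (M(C) = (C**2 - 6*C) - 14 = -14 + C**2 - 6*C)
((-880 + 2236) + 2923)*M(18) = ((-880 + 2236) + 2923)*(-14 + 18**2 - 6*18) = (1356 + 2923)*(-14 + 324 - 108) = 4279*202 = 864358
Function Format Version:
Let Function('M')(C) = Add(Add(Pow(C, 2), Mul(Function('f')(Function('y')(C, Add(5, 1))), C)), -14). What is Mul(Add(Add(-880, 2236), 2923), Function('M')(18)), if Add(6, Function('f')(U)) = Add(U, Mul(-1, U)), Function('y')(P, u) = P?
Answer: 864358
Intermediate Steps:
Function('f')(U) = -6 (Function('f')(U) = Add(-6, Add(U, Mul(-1, U))) = Add(-6, 0) = -6)
Function('M')(C) = Add(-14, Pow(C, 2), Mul(-6, C)) (Function('M')(C) = Add(Add(Pow(C, 2), Mul(-6, C)), -14) = Add(-14, Pow(C, 2), Mul(-6, C)))
Mul(Add(Add(-880, 2236), 2923), Function('M')(18)) = Mul(Add(Add(-880, 2236), 2923), Add(-14, Pow(18, 2), Mul(-6, 18))) = Mul(Add(1356, 2923), Add(-14, 324, -108)) = Mul(4279, 202) = 864358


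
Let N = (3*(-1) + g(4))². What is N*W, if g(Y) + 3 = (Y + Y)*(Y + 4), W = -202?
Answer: -679528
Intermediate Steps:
g(Y) = -3 + 2*Y*(4 + Y) (g(Y) = -3 + (Y + Y)*(Y + 4) = -3 + (2*Y)*(4 + Y) = -3 + 2*Y*(4 + Y))
N = 3364 (N = (3*(-1) + (-3 + 2*4² + 8*4))² = (-3 + (-3 + 2*16 + 32))² = (-3 + (-3 + 32 + 32))² = (-3 + 61)² = 58² = 3364)
N*W = 3364*(-202) = -679528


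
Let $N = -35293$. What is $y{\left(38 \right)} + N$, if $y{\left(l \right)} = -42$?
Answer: $-35335$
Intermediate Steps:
$y{\left(38 \right)} + N = -42 - 35293 = -35335$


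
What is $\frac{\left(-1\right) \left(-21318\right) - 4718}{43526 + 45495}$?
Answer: $\frac{16600}{89021} \approx 0.18647$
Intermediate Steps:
$\frac{\left(-1\right) \left(-21318\right) - 4718}{43526 + 45495} = \frac{21318 - 4718}{89021} = 16600 \cdot \frac{1}{89021} = \frac{16600}{89021}$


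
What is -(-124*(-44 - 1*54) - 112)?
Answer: -12040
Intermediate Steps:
-(-124*(-44 - 1*54) - 112) = -(-124*(-44 - 54) - 112) = -(-124*(-98) - 112) = -(12152 - 112) = -1*12040 = -12040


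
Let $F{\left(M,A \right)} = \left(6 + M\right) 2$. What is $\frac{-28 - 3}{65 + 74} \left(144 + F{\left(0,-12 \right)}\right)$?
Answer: $- \frac{4836}{139} \approx -34.791$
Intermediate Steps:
$F{\left(M,A \right)} = 12 + 2 M$
$\frac{-28 - 3}{65 + 74} \left(144 + F{\left(0,-12 \right)}\right) = \frac{-28 - 3}{65 + 74} \left(144 + \left(12 + 2 \cdot 0\right)\right) = - \frac{31}{139} \left(144 + \left(12 + 0\right)\right) = \left(-31\right) \frac{1}{139} \left(144 + 12\right) = \left(- \frac{31}{139}\right) 156 = - \frac{4836}{139}$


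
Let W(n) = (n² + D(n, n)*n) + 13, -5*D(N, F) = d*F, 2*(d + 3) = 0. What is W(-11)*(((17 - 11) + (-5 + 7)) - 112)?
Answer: -107432/5 ≈ -21486.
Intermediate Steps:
d = -3 (d = -3 + (½)*0 = -3 + 0 = -3)
D(N, F) = 3*F/5 (D(N, F) = -(-3)*F/5 = 3*F/5)
W(n) = 13 + 8*n²/5 (W(n) = (n² + (3*n/5)*n) + 13 = (n² + 3*n²/5) + 13 = 8*n²/5 + 13 = 13 + 8*n²/5)
W(-11)*(((17 - 11) + (-5 + 7)) - 112) = (13 + (8/5)*(-11)²)*(((17 - 11) + (-5 + 7)) - 112) = (13 + (8/5)*121)*((6 + 2) - 112) = (13 + 968/5)*(8 - 112) = (1033/5)*(-104) = -107432/5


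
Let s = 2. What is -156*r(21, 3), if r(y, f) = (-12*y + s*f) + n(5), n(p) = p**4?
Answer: -59124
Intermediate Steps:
r(y, f) = 625 - 12*y + 2*f (r(y, f) = (-12*y + 2*f) + 5**4 = (-12*y + 2*f) + 625 = 625 - 12*y + 2*f)
-156*r(21, 3) = -156*(625 - 12*21 + 2*3) = -156*(625 - 252 + 6) = -156*379 = -59124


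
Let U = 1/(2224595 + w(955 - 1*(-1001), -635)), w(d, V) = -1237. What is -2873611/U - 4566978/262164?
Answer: -279163850055477335/43694 ≈ -6.3891e+12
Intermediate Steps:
U = 1/2223358 (U = 1/(2224595 - 1237) = 1/2223358 ≈ 4.4977e-7)
-2873611/U - 4566978/262164 = -2873611/1/2223358 - 4566978/262164 = -2873611*2223358 - 4566978*1/262164 = -6389066005738 - 761163/43694 = -279163850055477335/43694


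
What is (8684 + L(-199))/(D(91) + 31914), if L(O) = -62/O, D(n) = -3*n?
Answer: 1728178/6296559 ≈ 0.27446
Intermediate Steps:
(8684 + L(-199))/(D(91) + 31914) = (8684 - 62/(-199))/(-3*91 + 31914) = (8684 - 62*(-1/199))/(-273 + 31914) = (8684 + 62/199)/31641 = (1728178/199)*(1/31641) = 1728178/6296559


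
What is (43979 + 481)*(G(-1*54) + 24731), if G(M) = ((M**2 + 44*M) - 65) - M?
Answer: 1123059600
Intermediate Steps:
G(M) = -65 + M**2 + 43*M (G(M) = (-65 + M**2 + 44*M) - M = -65 + M**2 + 43*M)
(43979 + 481)*(G(-1*54) + 24731) = (43979 + 481)*((-65 + (-1*54)**2 + 43*(-1*54)) + 24731) = 44460*((-65 + (-54)**2 + 43*(-54)) + 24731) = 44460*((-65 + 2916 - 2322) + 24731) = 44460*(529 + 24731) = 44460*25260 = 1123059600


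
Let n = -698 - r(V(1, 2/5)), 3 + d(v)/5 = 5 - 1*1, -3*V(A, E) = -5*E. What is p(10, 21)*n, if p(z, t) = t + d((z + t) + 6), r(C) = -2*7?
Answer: -17784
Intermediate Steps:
V(A, E) = 5*E/3 (V(A, E) = -(-5)*E/3 = 5*E/3)
d(v) = 5 (d(v) = -15 + 5*(5 - 1*1) = -15 + 5*(5 - 1) = -15 + 5*4 = -15 + 20 = 5)
r(C) = -14
p(z, t) = 5 + t (p(z, t) = t + 5 = 5 + t)
n = -684 (n = -698 - 1*(-14) = -698 + 14 = -684)
p(10, 21)*n = (5 + 21)*(-684) = 26*(-684) = -17784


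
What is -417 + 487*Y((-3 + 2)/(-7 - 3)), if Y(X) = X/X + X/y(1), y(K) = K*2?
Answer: 1887/20 ≈ 94.350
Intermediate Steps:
y(K) = 2*K
Y(X) = 1 + X/2 (Y(X) = X/X + X/((2*1)) = 1 + X/2)
-417 + 487*Y((-3 + 2)/(-7 - 3)) = -417 + 487*(1 + ((-3 + 2)/(-7 - 3))/2) = -417 + 487*(1 + (-1/(-10))/2) = -417 + 487*(1 + (-1*(-⅒))/2) = -417 + 487*(1 + (½)*(⅒)) = -417 + 487*(1 + 1/20) = -417 + 487*(21/20) = -417 + 10227/20 = 1887/20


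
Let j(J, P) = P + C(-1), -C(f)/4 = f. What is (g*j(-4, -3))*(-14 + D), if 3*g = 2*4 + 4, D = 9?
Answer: -20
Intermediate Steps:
C(f) = -4*f
j(J, P) = 4 + P (j(J, P) = P - 4*(-1) = P + 4 = 4 + P)
g = 4 (g = (2*4 + 4)/3 = (8 + 4)/3 = (⅓)*12 = 4)
(g*j(-4, -3))*(-14 + D) = (4*(4 - 3))*(-14 + 9) = (4*1)*(-5) = 4*(-5) = -20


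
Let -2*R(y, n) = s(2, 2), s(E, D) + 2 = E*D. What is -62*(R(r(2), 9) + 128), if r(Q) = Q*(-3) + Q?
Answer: -7874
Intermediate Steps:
r(Q) = -2*Q (r(Q) = -3*Q + Q = -2*Q)
s(E, D) = -2 + D*E (s(E, D) = -2 + E*D = -2 + D*E)
R(y, n) = -1 (R(y, n) = -(-2 + 2*2)/2 = -(-2 + 4)/2 = -1/2*2 = -1)
-62*(R(r(2), 9) + 128) = -62*(-1 + 128) = -62*127 = -7874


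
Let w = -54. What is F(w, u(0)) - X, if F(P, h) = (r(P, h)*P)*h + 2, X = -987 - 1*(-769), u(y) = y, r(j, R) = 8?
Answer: 220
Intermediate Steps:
X = -218 (X = -987 + 769 = -218)
F(P, h) = 2 + 8*P*h (F(P, h) = (8*P)*h + 2 = 8*P*h + 2 = 2 + 8*P*h)
F(w, u(0)) - X = (2 + 8*(-54)*0) - 1*(-218) = (2 + 0) + 218 = 2 + 218 = 220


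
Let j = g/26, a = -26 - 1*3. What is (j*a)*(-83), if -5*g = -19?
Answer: 45733/130 ≈ 351.79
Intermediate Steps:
g = 19/5 (g = -1/5*(-19) = 19/5 ≈ 3.8000)
a = -29 (a = -26 - 3 = -29)
j = 19/130 (j = (19/5)/26 = (19/5)*(1/26) = 19/130 ≈ 0.14615)
(j*a)*(-83) = ((19/130)*(-29))*(-83) = -551/130*(-83) = 45733/130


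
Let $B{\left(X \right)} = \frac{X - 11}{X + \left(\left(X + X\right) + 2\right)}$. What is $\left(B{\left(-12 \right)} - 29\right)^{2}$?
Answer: $\frac{927369}{1156} \approx 802.22$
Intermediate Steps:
$B{\left(X \right)} = \frac{-11 + X}{2 + 3 X}$ ($B{\left(X \right)} = \frac{-11 + X}{X + \left(2 X + 2\right)} = \frac{-11 + X}{X + \left(2 + 2 X\right)} = \frac{-11 + X}{2 + 3 X}$)
$\left(B{\left(-12 \right)} - 29\right)^{2} = \left(\frac{-11 - 12}{2 + 3 \left(-12\right)} - 29\right)^{2} = \left(\frac{1}{2 - 36} \left(-23\right) - 29\right)^{2} = \left(\frac{1}{-34} \left(-23\right) - 29\right)^{2} = \left(\left(- \frac{1}{34}\right) \left(-23\right) - 29\right)^{2} = \left(\frac{23}{34} - 29\right)^{2} = \left(- \frac{963}{34}\right)^{2} = \frac{927369}{1156}$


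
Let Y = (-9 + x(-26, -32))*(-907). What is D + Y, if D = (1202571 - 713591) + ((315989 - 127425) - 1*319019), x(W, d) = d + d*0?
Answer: 395712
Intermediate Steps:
x(W, d) = d (x(W, d) = d + 0 = d)
D = 358525 (D = 488980 + (188564 - 319019) = 488980 - 130455 = 358525)
Y = 37187 (Y = (-9 - 32)*(-907) = -41*(-907) = 37187)
D + Y = 358525 + 37187 = 395712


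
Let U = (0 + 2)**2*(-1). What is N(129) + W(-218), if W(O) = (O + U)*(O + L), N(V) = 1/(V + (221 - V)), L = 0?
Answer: 10695517/221 ≈ 48396.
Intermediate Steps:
U = -4 (U = 2**2*(-1) = 4*(-1) = -4)
N(V) = 1/221
W(O) = O*(-4 + O) (W(O) = (O - 4)*(O + 0) = (-4 + O)*O = O*(-4 + O))
N(129) + W(-218) = 1/221 - 218*(-4 - 218) = 1/221 - 218*(-222) = 1/221 + 48396 = 10695517/221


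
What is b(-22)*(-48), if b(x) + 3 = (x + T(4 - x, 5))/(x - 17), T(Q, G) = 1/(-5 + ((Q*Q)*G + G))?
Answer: 1284404/10985 ≈ 116.92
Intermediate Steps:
T(Q, G) = 1/(-5 + G + G*Q²) (T(Q, G) = 1/(-5 + (Q²*G + G)) = 1/(-5 + (G*Q² + G)) = 1/(-5 + (G + G*Q²)) = 1/(-5 + G + G*Q²))
b(x) = -3 + (x + 1/(5*(4 - x)²))/(-17 + x) (b(x) = -3 + (x + 1/(-5 + 5 + 5*(4 - x)²))/(x - 17) = -3 + (x + 1/(5*(4 - x)²))/(-17 + x))
b(-22)*(-48) = ((1 + 5*(-4 - 22)²*(51 - 2*(-22)))/(5*(-17 - 22)*(-4 - 22)²))*(-48) = ((⅕)*(1 + 5*(-26)²*(51 + 44))/(-39*(-26)²))*(-48) = ((⅕)*(-1/39)*(1/676)*(1 + 5*676*95))*(-48) = ((⅕)*(-1/39)*(1/676)*(1 + 321100))*(-48) = ((⅕)*(-1/39)*(1/676)*321101)*(-48) = -321101/131820*(-48) = 1284404/10985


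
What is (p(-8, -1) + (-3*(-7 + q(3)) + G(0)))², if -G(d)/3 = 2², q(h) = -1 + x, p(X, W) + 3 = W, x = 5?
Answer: 49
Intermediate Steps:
p(X, W) = -3 + W
q(h) = 4 (q(h) = -1 + 5 = 4)
G(d) = -12 (G(d) = -3*2² = -3*4 = -12)
(p(-8, -1) + (-3*(-7 + q(3)) + G(0)))² = ((-3 - 1) + (-3*(-7 + 4) - 12))² = (-4 + (-3*(-3) - 12))² = (-4 + (9 - 12))² = (-4 - 3)² = (-7)² = 49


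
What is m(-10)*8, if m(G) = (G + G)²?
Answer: 3200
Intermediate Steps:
m(G) = 4*G² (m(G) = (2*G)² = 4*G²)
m(-10)*8 = (4*(-10)²)*8 = (4*100)*8 = 400*8 = 3200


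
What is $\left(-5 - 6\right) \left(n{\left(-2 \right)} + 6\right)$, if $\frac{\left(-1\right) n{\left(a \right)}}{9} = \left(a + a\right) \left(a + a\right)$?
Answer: $1518$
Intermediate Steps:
$n{\left(a \right)} = - 36 a^{2}$ ($n{\left(a \right)} = - 9 \left(a + a\right) \left(a + a\right) = - 9 \cdot 2 a 2 a = - 9 \cdot 4 a^{2} = - 36 a^{2}$)
$\left(-5 - 6\right) \left(n{\left(-2 \right)} + 6\right) = \left(-5 - 6\right) \left(- 36 \left(-2\right)^{2} + 6\right) = - 11 \left(\left(-36\right) 4 + 6\right) = - 11 \left(-144 + 6\right) = \left(-11\right) \left(-138\right) = 1518$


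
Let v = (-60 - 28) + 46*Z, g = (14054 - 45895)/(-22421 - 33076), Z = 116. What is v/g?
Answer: 291248256/31841 ≈ 9147.0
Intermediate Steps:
g = 31841/55497 (g = -31841/(-55497) = -31841*(-1/55497) = 31841/55497 ≈ 0.57374)
v = 5248 (v = (-60 - 28) + 46*116 = -88 + 5336 = 5248)
v/g = 5248/(31841/55497) = 5248*(55497/31841) = 291248256/31841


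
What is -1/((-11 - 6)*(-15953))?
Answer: -1/271201 ≈ -3.6873e-6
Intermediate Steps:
-1/((-11 - 6)*(-15953)) = -1/((-17*(-15953))) = -1/271201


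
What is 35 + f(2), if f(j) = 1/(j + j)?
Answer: 141/4 ≈ 35.250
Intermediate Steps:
f(j) = 1/(2*j)
35 + f(2) = 35 + (1/2)/2 = 35 + (1/2)*(1/2) = 35 + 1/4 = 141/4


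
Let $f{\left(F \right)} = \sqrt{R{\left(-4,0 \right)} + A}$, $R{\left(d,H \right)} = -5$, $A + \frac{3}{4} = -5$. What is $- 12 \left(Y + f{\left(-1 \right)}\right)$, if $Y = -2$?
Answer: $24 - 6 i \sqrt{43} \approx 24.0 - 39.345 i$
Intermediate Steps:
$A = - \frac{23}{4}$ ($A = - \frac{3}{4} - 5 = - \frac{23}{4} \approx -5.75$)
$f{\left(F \right)} = \frac{i \sqrt{43}}{2}$ ($f{\left(F \right)} = \sqrt{-5 - \frac{23}{4}} = \sqrt{- \frac{43}{4}} = \frac{i \sqrt{43}}{2}$)
$- 12 \left(Y + f{\left(-1 \right)}\right) = - 12 \left(-2 + \frac{i \sqrt{43}}{2}\right) = 24 - 6 i \sqrt{43}$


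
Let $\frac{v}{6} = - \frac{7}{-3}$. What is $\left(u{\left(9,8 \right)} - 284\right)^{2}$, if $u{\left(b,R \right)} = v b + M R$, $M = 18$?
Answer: $196$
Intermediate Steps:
$v = 14$ ($v = 6 \left(- \frac{7}{-3}\right) = 6 \left(\left(-7\right) \left(- \frac{1}{3}\right)\right) = 6 \cdot \frac{7}{3} = 14$)
$u{\left(b,R \right)} = 14 b + 18 R$
$\left(u{\left(9,8 \right)} - 284\right)^{2} = \left(\left(14 \cdot 9 + 18 \cdot 8\right) - 284\right)^{2} = \left(\left(126 + 144\right) - 284\right)^{2} = \left(270 - 284\right)^{2} = \left(-14\right)^{2} = 196$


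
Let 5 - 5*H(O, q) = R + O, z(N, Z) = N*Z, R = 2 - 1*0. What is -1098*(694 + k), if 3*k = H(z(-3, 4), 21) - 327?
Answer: -643428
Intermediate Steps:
R = 2 (R = 2 + 0 = 2)
H(O, q) = ⅗ - O/5 (H(O, q) = 1 - (2 + O)/5 = 1 + (-⅖ - O/5) = ⅗ - O/5)
k = -108 (k = ((⅗ - (-3)*4/5) - 327)/3 = ((⅗ - ⅕*(-12)) - 327)/3 = ((⅗ + 12/5) - 327)/3 = (3 - 327)/3 = (⅓)*(-324) = -108)
-1098*(694 + k) = -1098*(694 - 108) = -1098*586 = -643428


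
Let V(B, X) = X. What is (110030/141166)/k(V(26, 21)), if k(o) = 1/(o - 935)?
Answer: -50283710/70583 ≈ -712.41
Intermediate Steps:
k(o) = 1/(-935 + o)
(110030/141166)/k(V(26, 21)) = (110030/141166)/(1/(-935 + 21)) = (110030*(1/141166))/(1/(-914)) = 55015/(70583*(-1/914)) = (55015/70583)*(-914) = -50283710/70583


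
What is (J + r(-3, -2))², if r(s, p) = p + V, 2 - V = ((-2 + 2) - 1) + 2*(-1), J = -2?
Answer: 1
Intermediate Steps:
V = 5 (V = 2 - (((-2 + 2) - 1) + 2*(-1)) = 2 - ((0 - 1) - 2) = 2 - (-1 - 2) = 2 - 1*(-3) = 2 + 3 = 5)
r(s, p) = 5 + p (r(s, p) = p + 5 = 5 + p)
(J + r(-3, -2))² = (-2 + (5 - 2))² = (-2 + 3)² = 1² = 1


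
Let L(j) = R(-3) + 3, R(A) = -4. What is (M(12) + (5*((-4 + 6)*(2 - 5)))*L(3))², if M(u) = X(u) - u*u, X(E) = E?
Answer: 10404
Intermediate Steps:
L(j) = -1 (L(j) = -4 + 3 = -1)
M(u) = u - u² (M(u) = u - u*u = u - u²)
(M(12) + (5*((-4 + 6)*(2 - 5)))*L(3))² = (12*(1 - 1*12) + (5*((-4 + 6)*(2 - 5)))*(-1))² = (12*(1 - 12) + (5*(2*(-3)))*(-1))² = (12*(-11) + (5*(-6))*(-1))² = (-132 - 30*(-1))² = (-132 + 30)² = (-102)² = 10404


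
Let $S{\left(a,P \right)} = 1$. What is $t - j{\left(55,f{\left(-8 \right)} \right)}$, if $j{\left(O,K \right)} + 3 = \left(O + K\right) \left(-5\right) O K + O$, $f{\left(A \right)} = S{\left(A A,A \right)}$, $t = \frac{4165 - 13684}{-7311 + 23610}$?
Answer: $\frac{83382511}{5433} \approx 15347.0$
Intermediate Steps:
$t = - \frac{3173}{5433}$ ($t = - \frac{9519}{16299} = \left(-9519\right) \frac{1}{16299} = - \frac{3173}{5433} \approx -0.58402$)
$f{\left(A \right)} = 1$
$j{\left(O,K \right)} = -3 + O + K O \left(- 5 K - 5 O\right)$ ($j{\left(O,K \right)} = -3 + \left(\left(O + K\right) \left(-5\right) O K + O\right) = -3 + \left(\left(K + O\right) \left(-5\right) O K + O\right) = -3 + \left(\left(- 5 K - 5 O\right) O K + O\right) = -3 + \left(O \left(- 5 K - 5 O\right) K + O\right) = -3 + \left(K O \left(- 5 K - 5 O\right) + O\right) = -3 + \left(O + K O \left(- 5 K - 5 O\right)\right) = -3 + O + K O \left(- 5 K - 5 O\right)$)
$t - j{\left(55,f{\left(-8 \right)} \right)} = - \frac{3173}{5433} - \left(-3 + 55 - 5 \cdot 55^{2} - 275 \cdot 1^{2}\right) = - \frac{3173}{5433} - \left(-3 + 55 - 5 \cdot 3025 - 275 \cdot 1\right) = - \frac{3173}{5433} - \left(-3 + 55 - 15125 - 275\right) = - \frac{3173}{5433} - -15348 = - \frac{3173}{5433} + 15348 = \frac{83382511}{5433}$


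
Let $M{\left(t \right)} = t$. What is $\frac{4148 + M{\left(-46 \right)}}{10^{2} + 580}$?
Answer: $\frac{2051}{340} \approx 6.0324$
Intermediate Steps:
$\frac{4148 + M{\left(-46 \right)}}{10^{2} + 580} = \frac{4148 - 46}{10^{2} + 580} = \frac{4102}{100 + 580} = \frac{4102}{680} = 4102 \cdot \frac{1}{680} = \frac{2051}{340}$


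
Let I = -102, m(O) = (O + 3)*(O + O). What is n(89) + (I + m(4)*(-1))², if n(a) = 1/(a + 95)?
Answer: 4593377/184 ≈ 24964.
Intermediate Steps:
m(O) = 2*O*(3 + O) (m(O) = (3 + O)*(2*O) = 2*O*(3 + O))
n(a) = 1/(95 + a)
n(89) + (I + m(4)*(-1))² = 1/(95 + 89) + (-102 + (2*4*(3 + 4))*(-1))² = 1/184 + (-102 + (2*4*7)*(-1))² = 1/184 + (-102 + 56*(-1))² = 1/184 + (-102 - 56)² = 1/184 + (-158)² = 1/184 + 24964 = 4593377/184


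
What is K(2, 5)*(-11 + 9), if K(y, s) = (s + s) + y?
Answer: -24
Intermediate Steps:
K(y, s) = y + 2*s (K(y, s) = 2*s + y = y + 2*s)
K(2, 5)*(-11 + 9) = (2 + 2*5)*(-11 + 9) = (2 + 10)*(-2) = 12*(-2) = -24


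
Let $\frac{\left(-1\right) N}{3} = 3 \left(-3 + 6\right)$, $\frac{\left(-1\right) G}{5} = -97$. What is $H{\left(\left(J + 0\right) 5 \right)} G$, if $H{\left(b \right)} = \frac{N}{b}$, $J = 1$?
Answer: $-2619$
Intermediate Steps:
$G = 485$ ($G = \left(-5\right) \left(-97\right) = 485$)
$N = -27$ ($N = - 3 \cdot 3 \left(-3 + 6\right) = - 3 \cdot 3 \cdot 3 = \left(-3\right) 9 = -27$)
$H{\left(b \right)} = - \frac{27}{b}$
$H{\left(\left(J + 0\right) 5 \right)} G = - \frac{27}{\left(1 + 0\right) 5} \cdot 485 = - \frac{27}{1 \cdot 5} \cdot 485 = - \frac{27}{5} \cdot 485 = \left(-27\right) \frac{1}{5} \cdot 485 = \left(- \frac{27}{5}\right) 485 = -2619$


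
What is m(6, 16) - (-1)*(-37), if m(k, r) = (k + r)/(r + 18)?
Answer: -618/17 ≈ -36.353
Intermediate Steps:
m(k, r) = (k + r)/(18 + r)
m(6, 16) - (-1)*(-37) = (6 + 16)/(18 + 16) - (-1)*(-37) = 22/34 - 1*37 = (1/34)*22 - 37 = 11/17 - 37 = -618/17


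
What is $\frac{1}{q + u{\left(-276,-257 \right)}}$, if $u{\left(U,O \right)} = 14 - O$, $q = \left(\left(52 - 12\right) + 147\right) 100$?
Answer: $\frac{1}{18971} \approx 5.2712 \cdot 10^{-5}$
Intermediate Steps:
$q = 18700$ ($q = \left(\left(52 - 12\right) + 147\right) 100 = \left(40 + 147\right) 100 = 187 \cdot 100 = 18700$)
$\frac{1}{q + u{\left(-276,-257 \right)}} = \frac{1}{18700 + \left(14 - -257\right)} = \frac{1}{18700 + \left(14 + 257\right)} = \frac{1}{18700 + 271} = \frac{1}{18971}$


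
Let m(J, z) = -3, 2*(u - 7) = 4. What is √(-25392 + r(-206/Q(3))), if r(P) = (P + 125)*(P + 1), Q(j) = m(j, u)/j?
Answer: 25*√69 ≈ 207.67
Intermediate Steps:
u = 9 (u = 7 + (½)*4 = 7 + 2 = 9)
Q(j) = -3/j
r(P) = (1 + P)*(125 + P) (r(P) = (125 + P)*(1 + P) = (1 + P)*(125 + P))
√(-25392 + r(-206/Q(3))) = √(-25392 + (125 + (-206*(-1/1))² + 126*(-206*(-1/1)))) = √(-25392 + (125 + (-206/((-3*⅓)))² + 126*(-206/((-3*⅓))))) = √(-25392 + (125 + (-206/(-1))² + 126*(-206/(-1)))) = √(-25392 + (125 + (-206*(-1))² + 126*(-206*(-1)))) = √(-25392 + (125 + 206² + 126*206)) = √(-25392 + (125 + 42436 + 25956)) = √(-25392 + 68517) = √43125 = 25*√69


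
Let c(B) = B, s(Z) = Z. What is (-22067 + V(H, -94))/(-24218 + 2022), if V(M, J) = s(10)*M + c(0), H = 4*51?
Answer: 20027/22196 ≈ 0.90228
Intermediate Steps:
H = 204
V(M, J) = 10*M (V(M, J) = 10*M + 0 = 10*M)
(-22067 + V(H, -94))/(-24218 + 2022) = (-22067 + 10*204)/(-24218 + 2022) = (-22067 + 2040)/(-22196) = -20027*(-1/22196) = 20027/22196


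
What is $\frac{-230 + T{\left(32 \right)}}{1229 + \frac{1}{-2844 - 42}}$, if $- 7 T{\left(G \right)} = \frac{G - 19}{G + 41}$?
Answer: $- \frac{339229098}{1812462323} \approx -0.18716$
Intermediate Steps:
$T{\left(G \right)} = - \frac{-19 + G}{7 \left(41 + G\right)}$ ($T{\left(G \right)} = - \frac{\left(G - 19\right) \frac{1}{G + 41}}{7} = - \frac{\left(-19 + G\right) \frac{1}{41 + G}}{7} = - \frac{\frac{1}{41 + G} \left(-19 + G\right)}{7} = - \frac{-19 + G}{7 \left(41 + G\right)}$)
$\frac{-230 + T{\left(32 \right)}}{1229 + \frac{1}{-2844 - 42}} = \frac{-230 + \frac{19 - 32}{7 \left(41 + 32\right)}}{1229 + \frac{1}{-2844 - 42}} = \frac{-230 + \frac{19 - 32}{7 \cdot 73}}{1229 + \frac{1}{-2886}} = \frac{-230 + \frac{1}{7} \cdot \frac{1}{73} \left(-13\right)}{1229 - \frac{1}{2886}} = \frac{-230 - \frac{13}{511}}{\frac{3546893}{2886}} = \left(- \frac{117543}{511}\right) \frac{2886}{3546893} = - \frac{339229098}{1812462323}$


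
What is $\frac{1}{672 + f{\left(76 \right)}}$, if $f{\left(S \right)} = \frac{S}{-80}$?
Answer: $\frac{20}{13421} \approx 0.0014902$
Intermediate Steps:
$f{\left(S \right)} = - \frac{S}{80}$ ($f{\left(S \right)} = S \left(- \frac{1}{80}\right) = - \frac{S}{80}$)
$\frac{1}{672 + f{\left(76 \right)}} = \frac{1}{672 - \frac{19}{20}} = \frac{1}{\frac{13421}{20}} = \frac{20}{13421}$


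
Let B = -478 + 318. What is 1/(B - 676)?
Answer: -1/836 ≈ -0.0011962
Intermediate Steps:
B = -160
1/(B - 676) = 1/(-160 - 676) = 1/(-836) = -1/836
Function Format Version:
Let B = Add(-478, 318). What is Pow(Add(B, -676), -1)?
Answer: Rational(-1, 836) ≈ -0.0011962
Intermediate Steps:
B = -160
Pow(Add(B, -676), -1) = Pow(Add(-160, -676), -1) = Pow(-836, -1) = Rational(-1, 836)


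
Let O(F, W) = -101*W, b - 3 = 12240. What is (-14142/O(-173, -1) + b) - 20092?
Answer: -806891/101 ≈ -7989.0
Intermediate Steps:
b = 12243 (b = 3 + 12240 = 12243)
(-14142/O(-173, -1) + b) - 20092 = (-14142/((-101*(-1))) + 12243) - 20092 = (-14142/101 + 12243) - 20092 = 1222401/101 - 20092 = -806891/101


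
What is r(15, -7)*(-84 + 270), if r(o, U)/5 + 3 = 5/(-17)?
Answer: -52080/17 ≈ -3063.5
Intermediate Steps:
r(o, U) = -280/17 (r(o, U) = -15 + 5*(5/(-17)) = -15 + 5*(5*(-1/17)) = -15 + 5*(-5/17) = -15 - 25/17 = -280/17)
r(15, -7)*(-84 + 270) = -280*(-84 + 270)/17 = -280/17*186 = -52080/17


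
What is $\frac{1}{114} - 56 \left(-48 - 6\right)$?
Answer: $\frac{344737}{114} \approx 3024.0$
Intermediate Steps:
$\frac{1}{114} - 56 \left(-48 - 6\right) = \frac{1}{114} - -3024 = \frac{1}{114} + 3024 = \frac{344737}{114}$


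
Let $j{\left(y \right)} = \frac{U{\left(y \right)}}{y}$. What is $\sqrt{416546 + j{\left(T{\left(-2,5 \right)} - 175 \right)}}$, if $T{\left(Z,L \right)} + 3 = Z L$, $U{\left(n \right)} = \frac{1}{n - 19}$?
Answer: $\frac{\sqrt{17523338772097}}{6486} \approx 645.4$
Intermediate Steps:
$U{\left(n \right)} = \frac{1}{-19 + n}$
$T{\left(Z,L \right)} = -3 + L Z$ ($T{\left(Z,L \right)} = -3 + Z L = -3 + L Z$)
$j{\left(y \right)} = \frac{1}{y \left(-19 + y\right)}$ ($j{\left(y \right)} = \frac{1}{\left(-19 + y\right) y} = \frac{1}{y \left(-19 + y\right)}$)
$\sqrt{416546 + j{\left(T{\left(-2,5 \right)} - 175 \right)}} = \sqrt{416546 + \frac{1}{\left(\left(-3 + 5 \left(-2\right)\right) - 175\right) \left(-19 + \left(\left(-3 + 5 \left(-2\right)\right) - 175\right)\right)}} = \sqrt{416546 + \frac{1}{\left(\left(-3 - 10\right) - 175\right) \left(-19 - 188\right)}} = \sqrt{416546 + \frac{1}{\left(-13 - 175\right) \left(-19 - 188\right)}} = \sqrt{416546 + \frac{1}{\left(-188\right) \left(-19 - 188\right)}} = \sqrt{416546 - \frac{1}{188 \left(-207\right)}} = \sqrt{416546 - - \frac{1}{38916}} = \sqrt{416546 + \frac{1}{38916}} = \sqrt{\frac{16210304137}{38916}} = \frac{\sqrt{17523338772097}}{6486}$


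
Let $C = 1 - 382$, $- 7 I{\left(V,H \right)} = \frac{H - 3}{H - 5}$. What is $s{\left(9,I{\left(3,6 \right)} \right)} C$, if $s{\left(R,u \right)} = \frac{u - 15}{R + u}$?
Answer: $\frac{3429}{5} \approx 685.8$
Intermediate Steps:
$I{\left(V,H \right)} = - \frac{-3 + H}{7 \left(-5 + H\right)}$ ($I{\left(V,H \right)} = - \frac{\left(H - 3\right) \frac{1}{H - 5}}{7} = - \frac{\left(-3 + H\right) \frac{1}{-5 + H}}{7} = - \frac{\frac{1}{-5 + H} \left(-3 + H\right)}{7} = - \frac{-3 + H}{7 \left(-5 + H\right)}$)
$s{\left(R,u \right)} = \frac{-15 + u}{R + u}$
$C = -381$
$s{\left(9,I{\left(3,6 \right)} \right)} C = \frac{-15 + \frac{3 - 6}{7 \left(-5 + 6\right)}}{9 + \frac{3 - 6}{7 \left(-5 + 6\right)}} \left(-381\right) = \frac{-15 + \frac{3 - 6}{7 \cdot 1}}{9 + \frac{3 - 6}{7 \cdot 1}} \left(-381\right) = \frac{-15 + \frac{1}{7} \cdot 1 \left(-3\right)}{9 + \frac{1}{7} \cdot 1 \left(-3\right)} \left(-381\right) = \frac{-15 - \frac{3}{7}}{9 - \frac{3}{7}} \left(-381\right) = \frac{1}{\frac{60}{7}} \left(- \frac{108}{7}\right) \left(-381\right) = \frac{7}{60} \left(- \frac{108}{7}\right) \left(-381\right) = \left(- \frac{9}{5}\right) \left(-381\right) = \frac{3429}{5}$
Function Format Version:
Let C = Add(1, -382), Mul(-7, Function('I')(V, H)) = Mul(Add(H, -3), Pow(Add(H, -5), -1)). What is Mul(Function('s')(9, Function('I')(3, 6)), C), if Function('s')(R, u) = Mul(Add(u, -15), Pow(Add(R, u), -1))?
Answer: Rational(3429, 5) ≈ 685.80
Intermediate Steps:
Function('I')(V, H) = Mul(Rational(-1, 7), Pow(Add(-5, H), -1), Add(-3, H)) (Function('I')(V, H) = Mul(Rational(-1, 7), Mul(Add(H, -3), Pow(Add(H, -5), -1))) = Mul(Rational(-1, 7), Mul(Add(-3, H), Pow(Add(-5, H), -1))) = Mul(Rational(-1, 7), Mul(Pow(Add(-5, H), -1), Add(-3, H))) = Mul(Rational(-1, 7), Pow(Add(-5, H), -1), Add(-3, H)))
Function('s')(R, u) = Mul(Pow(Add(R, u), -1), Add(-15, u)) (Function('s')(R, u) = Mul(Add(-15, u), Pow(Add(R, u), -1)) = Mul(Pow(Add(R, u), -1), Add(-15, u)))
C = -381
Mul(Function('s')(9, Function('I')(3, 6)), C) = Mul(Mul(Pow(Add(9, Mul(Rational(1, 7), Pow(Add(-5, 6), -1), Add(3, Mul(-1, 6)))), -1), Add(-15, Mul(Rational(1, 7), Pow(Add(-5, 6), -1), Add(3, Mul(-1, 6))))), -381) = Mul(Mul(Pow(Add(9, Mul(Rational(1, 7), Pow(1, -1), Add(3, -6))), -1), Add(-15, Mul(Rational(1, 7), Pow(1, -1), Add(3, -6)))), -381) = Mul(Mul(Pow(Add(9, Mul(Rational(1, 7), 1, -3)), -1), Add(-15, Mul(Rational(1, 7), 1, -3))), -381) = Mul(Mul(Pow(Add(9, Rational(-3, 7)), -1), Add(-15, Rational(-3, 7))), -381) = Mul(Mul(Pow(Rational(60, 7), -1), Rational(-108, 7)), -381) = Mul(Mul(Rational(7, 60), Rational(-108, 7)), -381) = Mul(Rational(-9, 5), -381) = Rational(3429, 5)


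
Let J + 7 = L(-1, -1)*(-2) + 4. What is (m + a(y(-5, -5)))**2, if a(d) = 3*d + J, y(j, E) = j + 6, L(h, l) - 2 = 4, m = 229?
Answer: 47089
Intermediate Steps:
L(h, l) = 6 (L(h, l) = 2 + 4 = 6)
J = -15 (J = -7 + (6*(-2) + 4) = -7 + (-12 + 4) = -7 - 8 = -15)
y(j, E) = 6 + j
a(d) = -15 + 3*d (a(d) = 3*d - 15 = -15 + 3*d)
(m + a(y(-5, -5)))**2 = (229 + (-15 + 3*(6 - 5)))**2 = (229 + (-15 + 3*1))**2 = (229 + (-15 + 3))**2 = (229 - 12)**2 = 217**2 = 47089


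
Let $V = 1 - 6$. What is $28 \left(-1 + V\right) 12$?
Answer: $-2016$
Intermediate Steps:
$V = -5$ ($V = 1 - 6 = -5$)
$28 \left(-1 + V\right) 12 = 28 \left(-1 - 5\right) 12 = 28 \left(-6\right) 12 = \left(-168\right) 12 = -2016$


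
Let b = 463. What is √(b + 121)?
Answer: 2*√146 ≈ 24.166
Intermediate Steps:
√(b + 121) = √(463 + 121) = √584 = 2*√146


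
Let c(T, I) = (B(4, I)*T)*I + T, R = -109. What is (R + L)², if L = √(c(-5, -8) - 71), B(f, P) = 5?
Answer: 12005 - 436*√31 ≈ 9577.5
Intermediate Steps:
c(T, I) = T + 5*I*T (c(T, I) = (5*T)*I + T = 5*I*T + T = T + 5*I*T)
L = 2*√31 (L = √(-5*(1 + 5*(-8)) - 71) = √(-5*(1 - 40) - 71) = √(-5*(-39) - 71) = √(195 - 71) = √124 = 2*√31 ≈ 11.136)
(R + L)² = (-109 + 2*√31)²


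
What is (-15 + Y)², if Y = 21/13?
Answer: 30276/169 ≈ 179.15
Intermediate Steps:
Y = 21/13 (Y = 21*(1/13) = 21/13 ≈ 1.6154)
(-15 + Y)² = (-15 + 21/13)² = (-174/13)² = 30276/169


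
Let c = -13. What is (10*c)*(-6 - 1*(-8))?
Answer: -260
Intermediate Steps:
(10*c)*(-6 - 1*(-8)) = (10*(-13))*(-6 - 1*(-8)) = -130*(-6 + 8) = -130*2 = -260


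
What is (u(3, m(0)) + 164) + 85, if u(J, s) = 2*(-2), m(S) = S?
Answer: 245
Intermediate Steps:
u(J, s) = -4
(u(3, m(0)) + 164) + 85 = (-4 + 164) + 85 = 160 + 85 = 245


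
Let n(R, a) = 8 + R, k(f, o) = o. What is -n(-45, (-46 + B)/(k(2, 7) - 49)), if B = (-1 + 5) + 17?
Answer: 37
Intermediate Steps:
B = 21 (B = 4 + 17 = 21)
-n(-45, (-46 + B)/(k(2, 7) - 49)) = -(8 - 45) = -1*(-37) = 37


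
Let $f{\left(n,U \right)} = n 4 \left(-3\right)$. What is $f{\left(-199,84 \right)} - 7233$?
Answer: $-4845$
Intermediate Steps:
$f{\left(n,U \right)} = - 12 n$ ($f{\left(n,U \right)} = 4 n \left(-3\right) = - 12 n$)
$f{\left(-199,84 \right)} - 7233 = \left(-12\right) \left(-199\right) - 7233 = 2388 - 7233 = -4845$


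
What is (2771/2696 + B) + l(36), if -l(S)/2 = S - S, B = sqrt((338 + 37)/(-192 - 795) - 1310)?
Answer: 2771/2696 + I*sqrt(141836835)/329 ≈ 1.0278 + 36.199*I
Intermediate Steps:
B = I*sqrt(141836835)/329 (B = sqrt(375/(-987) - 1310) = sqrt(375*(-1/987) - 1310) = sqrt(-125/329 - 1310) = sqrt(-431115/329) = I*sqrt(141836835)/329 ≈ 36.199*I)
l(S) = 0 (l(S) = -2*(S - S) = -2*0 = 0)
(2771/2696 + B) + l(36) = (2771/2696 + I*sqrt(141836835)/329) + 0 = 2771/2696 + I*sqrt(141836835)/329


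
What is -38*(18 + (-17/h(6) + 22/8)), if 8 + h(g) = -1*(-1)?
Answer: -12331/14 ≈ -880.79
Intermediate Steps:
h(g) = -7 (h(g) = -8 - 1*(-1) = -8 + 1 = -7)
-38*(18 + (-17/h(6) + 22/8)) = -38*(18 + (-17/(-7) + 22/8)) = -38*(18 + (-17*(-⅐) + 22*(⅛))) = -38*(18 + (17/7 + 11/4)) = -38*(18 + 145/28) = -38*649/28 = -12331/14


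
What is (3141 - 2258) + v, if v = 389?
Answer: 1272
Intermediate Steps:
(3141 - 2258) + v = (3141 - 2258) + 389 = 883 + 389 = 1272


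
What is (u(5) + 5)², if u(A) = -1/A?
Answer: 576/25 ≈ 23.040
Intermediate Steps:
(u(5) + 5)² = (-1/5 + 5)² = (-1*⅕ + 5)² = (-⅕ + 5)² = (24/5)² = 576/25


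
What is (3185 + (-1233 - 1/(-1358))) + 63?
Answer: 2736371/1358 ≈ 2015.0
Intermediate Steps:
(3185 + (-1233 - 1/(-1358))) + 63 = (3185 + (-1233 - 1*(-1/1358))) + 63 = (3185 + (-1233 + 1/1358)) + 63 = (3185 - 1674413/1358) + 63 = 2650817/1358 + 63 = 2736371/1358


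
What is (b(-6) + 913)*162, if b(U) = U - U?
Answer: 147906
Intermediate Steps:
b(U) = 0
(b(-6) + 913)*162 = (0 + 913)*162 = 913*162 = 147906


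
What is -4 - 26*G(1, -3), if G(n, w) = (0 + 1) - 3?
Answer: 48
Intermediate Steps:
G(n, w) = -2 (G(n, w) = 1 - 3 = -2)
-4 - 26*G(1, -3) = -4 - 26*(-2) = -4 + 52 = 48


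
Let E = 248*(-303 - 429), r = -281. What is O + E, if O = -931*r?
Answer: 80075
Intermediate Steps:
E = -181536 (E = 248*(-732) = -181536)
O = 261611 (O = -931*(-281) = 261611)
O + E = 261611 - 181536 = 80075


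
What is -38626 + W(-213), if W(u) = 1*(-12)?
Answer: -38638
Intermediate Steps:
W(u) = -12
-38626 + W(-213) = -38626 - 12 = -38638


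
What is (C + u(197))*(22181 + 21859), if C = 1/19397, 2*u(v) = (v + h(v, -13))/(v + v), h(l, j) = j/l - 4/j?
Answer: 107899553070600/9786116249 ≈ 11026.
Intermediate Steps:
h(l, j) = -4/j + j/l
u(v) = (4/13 + v - 13/v)/(4*v) (u(v) = ((v + (-4/(-13) - 13/v))/(v + v))/2 = ((v + (-4*(-1/13) - 13/v))/((2*v)))/2 = ((v + (4/13 - 13/v))*(1/(2*v)))/2 = ((4/13 + v - 13/v)*(1/(2*v)))/2 = ((4/13 + v - 13/v)/(2*v))/2 = (4/13 + v - 13/v)/(4*v))
C = 1/19397 ≈ 5.1554e-5
(C + u(197))*(22181 + 21859) = (1/19397 + (1/52)*(-169 + 197*(4 + 13*197))/197**2)*(22181 + 21859) = (1/19397 + (1/52)*(1/38809)*(-169 + 197*(4 + 2561)))*44040 = (1/19397 + (1/52)*(1/38809)*(-169 + 197*2565))*44040 = (1/19397 + (1/52)*(1/38809)*(-169 + 505305))*44040 = (1/19397 + (1/52)*(1/38809)*505136)*44040 = (1/19397 + 126284/504517)*44040 = (2450035265/9786116249)*44040 = 107899553070600/9786116249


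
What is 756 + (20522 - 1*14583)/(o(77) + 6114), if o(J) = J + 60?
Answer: 4731695/6251 ≈ 756.95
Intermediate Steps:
o(J) = 60 + J
756 + (20522 - 1*14583)/(o(77) + 6114) = 756 + (20522 - 1*14583)/((60 + 77) + 6114) = 756 + (20522 - 14583)/(137 + 6114) = 756 + 5939/6251 = 4731695/6251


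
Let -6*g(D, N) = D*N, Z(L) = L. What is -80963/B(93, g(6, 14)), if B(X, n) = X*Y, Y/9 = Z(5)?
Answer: -80963/4185 ≈ -19.346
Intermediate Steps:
Y = 45 (Y = 9*5 = 45)
g(D, N) = -D*N/6
B(X, n) = 45*X (B(X, n) = X*45 = 45*X)
-80963/B(93, g(6, 14)) = -80963/(45*93) = -80963/4185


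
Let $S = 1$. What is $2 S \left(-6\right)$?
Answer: $-12$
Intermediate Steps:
$2 S \left(-6\right) = 2 \cdot 1 \left(-6\right) = 2 \left(-6\right) = -12$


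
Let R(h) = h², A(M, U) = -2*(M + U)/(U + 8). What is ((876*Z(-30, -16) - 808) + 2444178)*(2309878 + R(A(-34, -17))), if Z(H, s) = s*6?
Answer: 49049443297892/9 ≈ 5.4499e+12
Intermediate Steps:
Z(H, s) = 6*s
A(M, U) = -2*(M + U)/(8 + U)
((876*Z(-30, -16) - 808) + 2444178)*(2309878 + R(A(-34, -17))) = ((876*(6*(-16)) - 808) + 2444178)*(2309878 + (2*(-1*(-34) - 1*(-17))/(8 - 17))²) = ((876*(-96) - 808) + 2444178)*(2309878 + (2*(34 + 17)/(-9))²) = ((-84096 - 808) + 2444178)*(2309878 + (2*(-⅑)*51)²) = (-84904 + 2444178)*(2309878 + (-34/3)²) = 2359274*(2309878 + 1156/9) = 2359274*(20790058/9) = 49049443297892/9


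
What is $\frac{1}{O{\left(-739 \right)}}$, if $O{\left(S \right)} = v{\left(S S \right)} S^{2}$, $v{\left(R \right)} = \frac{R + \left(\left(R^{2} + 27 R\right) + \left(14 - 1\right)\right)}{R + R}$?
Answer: $\frac{1}{149131719021} \approx 6.7055 \cdot 10^{-12}$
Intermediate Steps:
$v{\left(R \right)} = \frac{13 + R^{2} + 28 R}{2 R}$ ($v{\left(R \right)} = \frac{R + \left(\left(R^{2} + 27 R\right) + \left(14 - 1\right)\right)}{2 R} = \left(R + \left(\left(R^{2} + 27 R\right) + 13\right)\right) \frac{1}{2 R} = \left(R + \left(13 + R^{2} + 27 R\right)\right) \frac{1}{2 R} = \left(13 + R^{2} + 28 R\right) \frac{1}{2 R} = \frac{13 + R^{2} + 28 R}{2 R}$)
$O{\left(S \right)} = \frac{13}{2} + \frac{S^{2} \left(28 + S^{2}\right)}{2}$ ($O{\left(S \right)} = \frac{13 + S S \left(28 + S S\right)}{2 S S} S^{2} = \frac{13 + S^{2} \left(28 + S^{2}\right)}{2 S^{2}} S^{2} = \frac{13}{2} + \frac{S^{2} \left(28 + S^{2}\right)}{2}$)
$\frac{1}{O{\left(-739 \right)}} = \frac{1}{\frac{13}{2} + \frac{\left(-739\right)^{2} \left(28 + \left(-739\right)^{2}\right)}{2}} = \frac{1}{\frac{13}{2} + \frac{1}{2} \cdot 546121 \left(28 + 546121\right)} = \frac{1}{\frac{13}{2} + \frac{1}{2} \cdot 546121 \cdot 546149} = \frac{1}{\frac{13}{2} + \frac{298263438029}{2}} = \frac{1}{149131719021}$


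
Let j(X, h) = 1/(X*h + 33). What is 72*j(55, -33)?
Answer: -4/99 ≈ -0.040404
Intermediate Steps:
j(X, h) = 1/(33 + X*h)
72*j(55, -33) = 72/(33 + 55*(-33)) = 72/(33 - 1815) = 72/(-1782) = 72*(-1/1782) = -4/99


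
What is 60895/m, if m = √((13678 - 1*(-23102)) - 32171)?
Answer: 60895*√4609/4609 ≈ 896.97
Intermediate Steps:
m = √4609 (m = √((13678 + 23102) - 32171) = √(36780 - 32171) = √4609 ≈ 67.890)
60895/m = 60895/(√4609) = 60895*(√4609/4609) = 60895*√4609/4609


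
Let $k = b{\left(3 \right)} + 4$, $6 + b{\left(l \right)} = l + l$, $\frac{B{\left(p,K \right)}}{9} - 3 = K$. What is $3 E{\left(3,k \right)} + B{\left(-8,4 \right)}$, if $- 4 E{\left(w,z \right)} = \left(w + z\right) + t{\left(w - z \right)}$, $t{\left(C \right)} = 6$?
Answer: $\frac{213}{4} \approx 53.25$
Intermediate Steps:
$B{\left(p,K \right)} = 27 + 9 K$
$b{\left(l \right)} = -6 + 2 l$ ($b{\left(l \right)} = -6 + \left(l + l\right) = -6 + 2 l$)
$k = 4$ ($k = \left(-6 + 2 \cdot 3\right) + 4 = \left(-6 + 6\right) + 4 = 0 + 4 = 4$)
$E{\left(w,z \right)} = - \frac{3}{2} - \frac{w}{4} - \frac{z}{4}$ ($E{\left(w,z \right)} = - \frac{\left(w + z\right) + 6}{4} = - \frac{6 + w + z}{4} = - \frac{3}{2} - \frac{w}{4} - \frac{z}{4}$)
$3 E{\left(3,k \right)} + B{\left(-8,4 \right)} = 3 \left(- \frac{3}{2} - \frac{3}{4} - 1\right) + \left(27 + 9 \cdot 4\right) = 3 \left(- \frac{3}{2} - \frac{3}{4} - 1\right) + \left(27 + 36\right) = 3 \left(- \frac{13}{4}\right) + 63 = - \frac{39}{4} + 63 = \frac{213}{4}$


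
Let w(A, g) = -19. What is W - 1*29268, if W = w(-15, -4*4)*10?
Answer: -29458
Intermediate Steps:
W = -190 (W = -19*10 = -190)
W - 1*29268 = -190 - 1*29268 = -190 - 29268 = -29458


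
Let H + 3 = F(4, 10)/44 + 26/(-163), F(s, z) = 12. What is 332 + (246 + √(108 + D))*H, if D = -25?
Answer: -678020/1793 - 5176*√83/1793 ≈ -404.45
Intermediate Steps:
H = -5176/1793 (H = -3 + (12/44 + 26/(-163)) = -3 + (12*(1/44) + 26*(-1/163)) = -3 + (3/11 - 26/163) = -3 + 203/1793 = -5176/1793 ≈ -2.8868)
332 + (246 + √(108 + D))*H = 332 + (246 + √(108 - 25))*(-5176/1793) = 332 + (246 + √83)*(-5176/1793) = 332 + (-1273296/1793 - 5176*√83/1793) = -678020/1793 - 5176*√83/1793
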